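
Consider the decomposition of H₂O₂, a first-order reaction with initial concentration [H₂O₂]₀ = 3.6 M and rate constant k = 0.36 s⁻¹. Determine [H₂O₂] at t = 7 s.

0.2897 M

Step 1: For a first-order reaction: [H₂O₂] = [H₂O₂]₀ × e^(-kt)
Step 2: [H₂O₂] = 3.6 × e^(-0.36 × 7)
Step 3: [H₂O₂] = 3.6 × e^(-2.52)
Step 4: [H₂O₂] = 3.6 × 0.0804596 = 0.2897 M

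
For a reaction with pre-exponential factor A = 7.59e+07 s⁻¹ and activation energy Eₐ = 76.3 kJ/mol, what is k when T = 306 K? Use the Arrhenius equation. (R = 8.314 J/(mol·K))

7.17e-06 s⁻¹

Step 1: Use the Arrhenius equation: k = A × exp(-Eₐ/RT)
Step 2: Convert Eₐ to J/mol: 76.3 kJ/mol = 76300 J/mol
Step 3: Calculate the exponent: -Eₐ/(RT) = -76300/(8.314 × 306) = -29.99115
Step 4: k = 7.59e+07 × exp(-29.99115)
Step 5: k = 7.59e+07 × 9.44081e-14 = 7.1656e-06 s⁻¹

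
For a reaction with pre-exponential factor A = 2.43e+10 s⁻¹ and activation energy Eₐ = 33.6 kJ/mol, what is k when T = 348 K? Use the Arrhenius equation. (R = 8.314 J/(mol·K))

2.20e+05 s⁻¹

Step 1: Use the Arrhenius equation: k = A × exp(-Eₐ/RT)
Step 2: Convert Eₐ to J/mol: 33.6 kJ/mol = 33600 J/mol
Step 3: Calculate the exponent: -Eₐ/(RT) = -33600/(8.314 × 348) = -11.61315
Step 4: k = 2.43e+10 × exp(-11.61315)
Step 5: k = 2.43e+10 × 9.04634e-06 = 2.1983e+05 s⁻¹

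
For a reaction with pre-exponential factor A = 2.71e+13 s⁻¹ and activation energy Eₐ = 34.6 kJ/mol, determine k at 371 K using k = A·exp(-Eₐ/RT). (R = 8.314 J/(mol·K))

3.64e+08 s⁻¹

Step 1: Use the Arrhenius equation: k = A × exp(-Eₐ/RT)
Step 2: Convert Eₐ to J/mol: 34.6 kJ/mol = 34600 J/mol
Step 3: Calculate the exponent: -Eₐ/(RT) = -34600/(8.314 × 371) = -11.21740
Step 4: k = 2.71e+13 × exp(-11.21740)
Step 5: k = 2.71e+13 × 1.34383e-05 = 3.6418e+08 s⁻¹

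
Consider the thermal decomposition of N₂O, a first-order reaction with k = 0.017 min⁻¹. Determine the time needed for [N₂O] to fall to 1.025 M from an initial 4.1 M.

81.55 min

Step 1: For first-order: t = ln([N₂O]₀/[N₂O])/k
Step 2: t = ln(4.1/1.025)/0.017
Step 3: t = ln(4)/0.017
Step 4: t = 1.386/0.017 = 81.55 min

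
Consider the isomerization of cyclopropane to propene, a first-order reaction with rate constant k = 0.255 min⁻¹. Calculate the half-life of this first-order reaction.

2.718 min

Step 1: For a first-order reaction, t₁/₂ = ln(2)/k
Step 2: t₁/₂ = ln(2)/0.255
Step 3: t₁/₂ = 0.6931/0.255 = 2.718 min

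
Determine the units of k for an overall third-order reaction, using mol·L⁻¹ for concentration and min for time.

(mol·L⁻¹)⁻²·min⁻¹

Step 1: For overall order n, rate = k × (concentration)^n.
Step 2: Rate has units mol·L⁻¹·min⁻¹; concentration term has units (mol·L⁻¹)^3.
Step 3: k = rate / (concentration)^n, so units of k = (mol·L⁻¹)^(1-3)·min⁻¹ = (mol·L⁻¹)⁻²·min⁻¹.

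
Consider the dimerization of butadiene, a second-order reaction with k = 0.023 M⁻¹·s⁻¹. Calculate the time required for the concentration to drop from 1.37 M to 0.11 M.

363.5 s

Step 1: For second-order: t = (1/[C₄H₆] - 1/[C₄H₆]₀)/k
Step 2: t = (1/0.11 - 1/1.37)/0.023
Step 3: t = (9.091 - 0.7299)/0.023
Step 4: t = 8.361/0.023 = 363.5 s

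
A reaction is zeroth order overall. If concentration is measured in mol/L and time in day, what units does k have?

mol/L·day⁻¹

Step 1: For overall order n, rate = k × (concentration)^n.
Step 2: Rate has units mol/L·day⁻¹; concentration term has units (mol/L)^0.
Step 3: k = rate / (concentration)^n, so units of k = (mol/L)^(1-0)·day⁻¹ = mol/L·day⁻¹.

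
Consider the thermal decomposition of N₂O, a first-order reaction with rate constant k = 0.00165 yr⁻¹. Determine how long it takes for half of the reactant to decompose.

420.1 yr

Step 1: For a first-order reaction, t₁/₂ = ln(2)/k
Step 2: t₁/₂ = ln(2)/0.00165
Step 3: t₁/₂ = 0.6931/0.00165 = 420.1 yr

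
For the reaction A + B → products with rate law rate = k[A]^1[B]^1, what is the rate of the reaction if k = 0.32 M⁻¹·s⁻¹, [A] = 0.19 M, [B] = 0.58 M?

0.03526 M/s

Step 1: The rate law is rate = k[A]^1[B]^1
Step 2: Substitute: rate = 0.32 × (0.19)^1 × (0.58)^1
Step 3: rate = 0.32 × 0.19 × 0.58 = 0.035264 M/s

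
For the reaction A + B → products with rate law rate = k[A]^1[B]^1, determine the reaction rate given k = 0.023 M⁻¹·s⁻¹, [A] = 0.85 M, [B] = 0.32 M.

0.006256 M/s

Step 1: The rate law is rate = k[A]^1[B]^1
Step 2: Substitute: rate = 0.023 × (0.85)^1 × (0.32)^1
Step 3: rate = 0.023 × 0.85 × 0.32 = 0.006256 M/s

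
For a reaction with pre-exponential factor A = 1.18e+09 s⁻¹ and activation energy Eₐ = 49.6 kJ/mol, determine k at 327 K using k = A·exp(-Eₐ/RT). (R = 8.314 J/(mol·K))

1.41e+01 s⁻¹

Step 1: Use the Arrhenius equation: k = A × exp(-Eₐ/RT)
Step 2: Convert Eₐ to J/mol: 49.6 kJ/mol = 49600 J/mol
Step 3: Calculate the exponent: -Eₐ/(RT) = -49600/(8.314 × 327) = -18.24416
Step 4: k = 1.18e+09 × exp(-18.24416)
Step 5: k = 1.18e+09 × 1.19306e-08 = 1.4078e+01 s⁻¹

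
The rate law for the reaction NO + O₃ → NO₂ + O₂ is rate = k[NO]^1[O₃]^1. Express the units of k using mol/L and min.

(mol/L)⁻¹·min⁻¹

Step 1: Overall order = 1 + 1 = 2.
Step 2: rate has units mol/L·min⁻¹; [NO]^1[O₃]^1 has units (mol/L)^2.
Step 3: k = rate/([NO]^1[O₃]^1), so units of k = (mol/L)^(1-2)·min⁻¹ = (mol/L)⁻¹·min⁻¹.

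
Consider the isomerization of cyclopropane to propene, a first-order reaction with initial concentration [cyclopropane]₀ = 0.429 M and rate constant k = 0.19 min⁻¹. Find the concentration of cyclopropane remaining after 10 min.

0.06416 M

Step 1: For a first-order reaction: [cyclopropane] = [cyclopropane]₀ × e^(-kt)
Step 2: [cyclopropane] = 0.429 × e^(-0.19 × 10)
Step 3: [cyclopropane] = 0.429 × e^(-1.9)
Step 4: [cyclopropane] = 0.429 × 0.149569 = 0.06416 M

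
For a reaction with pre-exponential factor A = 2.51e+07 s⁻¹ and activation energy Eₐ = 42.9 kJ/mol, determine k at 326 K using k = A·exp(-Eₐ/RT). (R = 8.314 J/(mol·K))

3.35e+00 s⁻¹

Step 1: Use the Arrhenius equation: k = A × exp(-Eₐ/RT)
Step 2: Convert Eₐ to J/mol: 42.9 kJ/mol = 42900 J/mol
Step 3: Calculate the exponent: -Eₐ/(RT) = -42900/(8.314 × 326) = -15.82813
Step 4: k = 2.51e+07 × exp(-15.82813)
Step 5: k = 2.51e+07 × 1.33638e-07 = 3.3543e+00 s⁻¹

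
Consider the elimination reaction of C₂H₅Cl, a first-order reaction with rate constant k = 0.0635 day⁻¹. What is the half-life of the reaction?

10.92 day

Step 1: For a first-order reaction, t₁/₂ = ln(2)/k
Step 2: t₁/₂ = ln(2)/0.0635
Step 3: t₁/₂ = 0.6931/0.0635 = 10.92 day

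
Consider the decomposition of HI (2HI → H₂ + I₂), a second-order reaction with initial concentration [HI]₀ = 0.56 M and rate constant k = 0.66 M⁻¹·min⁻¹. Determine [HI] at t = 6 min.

0.174 M

Step 1: For a second-order reaction: 1/[HI] = 1/[HI]₀ + kt
Step 2: 1/[HI] = 1/0.56 + 0.66 × 6
Step 3: 1/[HI] = 1.786 + 3.96 = 5.746
Step 4: [HI] = 1/5.746 = 0.174 M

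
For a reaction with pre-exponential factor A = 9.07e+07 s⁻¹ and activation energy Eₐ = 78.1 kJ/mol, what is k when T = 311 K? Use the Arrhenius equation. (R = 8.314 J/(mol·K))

6.91e-06 s⁻¹

Step 1: Use the Arrhenius equation: k = A × exp(-Eₐ/RT)
Step 2: Convert Eₐ to J/mol: 78.1 kJ/mol = 78100 J/mol
Step 3: Calculate the exponent: -Eₐ/(RT) = -78100/(8.314 × 311) = -30.20512
Step 4: k = 9.07e+07 × exp(-30.20512)
Step 5: k = 9.07e+07 × 7.62225e-14 = 6.9134e-06 s⁻¹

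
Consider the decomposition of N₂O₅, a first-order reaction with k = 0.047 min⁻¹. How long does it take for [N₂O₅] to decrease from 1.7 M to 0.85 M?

14.75 min

Step 1: For first-order: t = ln([N₂O₅]₀/[N₂O₅])/k
Step 2: t = ln(1.7/0.85)/0.047
Step 3: t = ln(2)/0.047
Step 4: t = 0.6931/0.047 = 14.75 min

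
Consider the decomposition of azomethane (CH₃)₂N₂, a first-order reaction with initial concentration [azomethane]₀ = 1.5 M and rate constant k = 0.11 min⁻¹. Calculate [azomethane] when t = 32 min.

0.0444 M

Step 1: For a first-order reaction: [azomethane] = [azomethane]₀ × e^(-kt)
Step 2: [azomethane] = 1.5 × e^(-0.11 × 32)
Step 3: [azomethane] = 1.5 × e^(-3.52)
Step 4: [azomethane] = 1.5 × 0.0295994 = 0.0444 M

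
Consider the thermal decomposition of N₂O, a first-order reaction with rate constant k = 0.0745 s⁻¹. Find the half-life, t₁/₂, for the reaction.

9.304 s

Step 1: For a first-order reaction, t₁/₂ = ln(2)/k
Step 2: t₁/₂ = ln(2)/0.0745
Step 3: t₁/₂ = 0.6931/0.0745 = 9.304 s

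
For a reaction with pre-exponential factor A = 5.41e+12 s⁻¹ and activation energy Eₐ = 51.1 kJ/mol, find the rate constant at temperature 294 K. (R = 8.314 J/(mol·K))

4.51e+03 s⁻¹

Step 1: Use the Arrhenius equation: k = A × exp(-Eₐ/RT)
Step 2: Convert Eₐ to J/mol: 51.1 kJ/mol = 51100 J/mol
Step 3: Calculate the exponent: -Eₐ/(RT) = -51100/(8.314 × 294) = -20.90564
Step 4: k = 5.41e+12 × exp(-20.90564)
Step 5: k = 5.41e+12 × 8.33289e-10 = 4.5081e+03 s⁻¹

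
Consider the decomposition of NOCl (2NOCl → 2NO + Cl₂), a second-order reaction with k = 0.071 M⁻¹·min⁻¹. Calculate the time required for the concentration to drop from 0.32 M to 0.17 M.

38.84 min

Step 1: For second-order: t = (1/[NOCl] - 1/[NOCl]₀)/k
Step 2: t = (1/0.17 - 1/0.32)/0.071
Step 3: t = (5.882 - 3.125)/0.071
Step 4: t = 2.757/0.071 = 38.84 min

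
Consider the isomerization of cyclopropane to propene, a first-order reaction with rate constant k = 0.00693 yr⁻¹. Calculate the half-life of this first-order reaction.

100 yr

Step 1: For a first-order reaction, t₁/₂ = ln(2)/k
Step 2: t₁/₂ = ln(2)/0.00693
Step 3: t₁/₂ = 0.6931/0.00693 = 100 yr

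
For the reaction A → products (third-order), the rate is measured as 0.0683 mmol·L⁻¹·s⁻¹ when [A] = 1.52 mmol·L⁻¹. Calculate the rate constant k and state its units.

0.01945 (mmol·L⁻¹)⁻²·s⁻¹

Step 1: rate = k[A]^3, so k = rate / [A]^3.
Step 2: k = 0.0683 / (1.52)^3 = 0.0683 / 3.512.
Step 3: k = 0.01945 (mmol·L⁻¹)⁻²·s⁻¹.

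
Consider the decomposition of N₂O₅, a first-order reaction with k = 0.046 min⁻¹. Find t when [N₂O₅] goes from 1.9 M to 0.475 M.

30.14 min

Step 1: For first-order: t = ln([N₂O₅]₀/[N₂O₅])/k
Step 2: t = ln(1.9/0.475)/0.046
Step 3: t = ln(4)/0.046
Step 4: t = 1.386/0.046 = 30.14 min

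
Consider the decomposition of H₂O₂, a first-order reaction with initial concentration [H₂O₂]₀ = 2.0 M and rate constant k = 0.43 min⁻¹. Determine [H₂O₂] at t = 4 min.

0.3581 M

Step 1: For a first-order reaction: [H₂O₂] = [H₂O₂]₀ × e^(-kt)
Step 2: [H₂O₂] = 2.0 × e^(-0.43 × 4)
Step 3: [H₂O₂] = 2.0 × e^(-1.72)
Step 4: [H₂O₂] = 2.0 × 0.179066 = 0.3581 M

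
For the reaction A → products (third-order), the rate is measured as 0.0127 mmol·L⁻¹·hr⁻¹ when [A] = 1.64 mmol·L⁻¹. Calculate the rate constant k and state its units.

0.002879 (mmol·L⁻¹)⁻²·hr⁻¹

Step 1: rate = k[A]^3, so k = rate / [A]^3.
Step 2: k = 0.0127 / (1.64)^3 = 0.0127 / 4.411.
Step 3: k = 0.002879 (mmol·L⁻¹)⁻²·hr⁻¹.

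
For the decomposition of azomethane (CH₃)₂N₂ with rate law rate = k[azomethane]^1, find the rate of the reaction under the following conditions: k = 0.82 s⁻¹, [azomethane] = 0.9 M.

0.738 M/s

Step 1: Identify the rate law: rate = k[azomethane]^1
Step 2: Substitute values: rate = 0.82 × (0.9)^1
Step 3: Calculate: rate = 0.82 × 0.9 = 0.738 M/s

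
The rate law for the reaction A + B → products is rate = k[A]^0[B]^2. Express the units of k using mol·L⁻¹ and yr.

(mol·L⁻¹)⁻¹·yr⁻¹

Step 1: Overall order = 0 + 2 = 2.
Step 2: rate has units mol·L⁻¹·yr⁻¹; [A]^0[B]^2 has units (mol·L⁻¹)^2.
Step 3: k = rate/([A]^0[B]^2), so units of k = (mol·L⁻¹)^(1-2)·yr⁻¹ = (mol·L⁻¹)⁻¹·yr⁻¹.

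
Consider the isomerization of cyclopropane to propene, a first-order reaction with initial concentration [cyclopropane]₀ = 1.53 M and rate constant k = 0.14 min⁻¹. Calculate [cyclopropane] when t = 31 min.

0.01995 M

Step 1: For a first-order reaction: [cyclopropane] = [cyclopropane]₀ × e^(-kt)
Step 2: [cyclopropane] = 1.53 × e^(-0.14 × 31)
Step 3: [cyclopropane] = 1.53 × e^(-4.34)
Step 4: [cyclopropane] = 1.53 × 0.0130365 = 0.01995 M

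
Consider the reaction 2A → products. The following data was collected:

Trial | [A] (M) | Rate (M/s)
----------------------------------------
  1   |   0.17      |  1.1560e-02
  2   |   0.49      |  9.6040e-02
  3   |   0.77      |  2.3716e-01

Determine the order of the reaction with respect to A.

second order (2)

Step 1: Compare trials to find order n where rate₂/rate₁ = ([A]₂/[A]₁)^n
Step 2: rate₂/rate₁ = 9.6040e-02/1.1560e-02 = 8.308
Step 3: [A]₂/[A]₁ = 0.49/0.17 = 2.882
Step 4: n = ln(8.308)/ln(2.882) = 2.00 ≈ 2
Step 5: The reaction is second order in A.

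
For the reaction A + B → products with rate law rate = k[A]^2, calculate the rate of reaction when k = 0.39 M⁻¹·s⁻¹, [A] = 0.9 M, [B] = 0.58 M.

0.3159 M/s

Step 1: The rate law is rate = k[A]^2
Step 2: Note that the rate does not depend on [B] (zero order in B).
Step 3: rate = 0.39 × (0.9)^2 = 0.3159 M/s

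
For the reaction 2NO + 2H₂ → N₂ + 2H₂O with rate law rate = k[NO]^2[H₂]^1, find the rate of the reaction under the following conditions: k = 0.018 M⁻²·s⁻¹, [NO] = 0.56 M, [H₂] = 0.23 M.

0.001298 M/s

Step 1: The rate law is rate = k[NO]^2[H₂]^1
Step 2: Substitute: rate = 0.018 × (0.56)^2 × (0.23)^1
Step 3: rate = 0.018 × 0.3136 × 0.23 = 0.0012983 M/s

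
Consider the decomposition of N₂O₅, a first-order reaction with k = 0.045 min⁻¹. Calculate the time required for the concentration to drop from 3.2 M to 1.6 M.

15.4 min

Step 1: For first-order: t = ln([N₂O₅]₀/[N₂O₅])/k
Step 2: t = ln(3.2/1.6)/0.045
Step 3: t = ln(2)/0.045
Step 4: t = 0.6931/0.045 = 15.4 min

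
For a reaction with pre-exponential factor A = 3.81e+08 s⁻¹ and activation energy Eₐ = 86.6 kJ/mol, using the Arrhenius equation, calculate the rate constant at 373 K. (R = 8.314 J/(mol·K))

2.84e-04 s⁻¹

Step 1: Use the Arrhenius equation: k = A × exp(-Eₐ/RT)
Step 2: Convert Eₐ to J/mol: 86.6 kJ/mol = 86600 J/mol
Step 3: Calculate the exponent: -Eₐ/(RT) = -86600/(8.314 × 373) = -27.92538
Step 4: k = 3.81e+08 × exp(-27.92538)
Step 5: k = 3.81e+08 × 7.45009e-13 = 2.8385e-04 s⁻¹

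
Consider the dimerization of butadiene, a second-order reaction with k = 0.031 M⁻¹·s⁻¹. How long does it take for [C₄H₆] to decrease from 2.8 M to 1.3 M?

13.29 s

Step 1: For second-order: t = (1/[C₄H₆] - 1/[C₄H₆]₀)/k
Step 2: t = (1/1.3 - 1/2.8)/0.031
Step 3: t = (0.7692 - 0.3571)/0.031
Step 4: t = 0.4121/0.031 = 13.29 s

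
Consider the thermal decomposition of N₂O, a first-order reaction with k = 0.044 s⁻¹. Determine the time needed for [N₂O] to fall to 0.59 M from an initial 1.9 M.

26.58 s

Step 1: For first-order: t = ln([N₂O]₀/[N₂O])/k
Step 2: t = ln(1.9/0.59)/0.044
Step 3: t = ln(3.22)/0.044
Step 4: t = 1.169/0.044 = 26.58 s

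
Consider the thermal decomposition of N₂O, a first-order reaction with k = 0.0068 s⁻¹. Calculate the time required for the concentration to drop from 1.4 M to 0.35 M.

203.9 s

Step 1: For first-order: t = ln([N₂O]₀/[N₂O])/k
Step 2: t = ln(1.4/0.35)/0.0068
Step 3: t = ln(4)/0.0068
Step 4: t = 1.386/0.0068 = 203.9 s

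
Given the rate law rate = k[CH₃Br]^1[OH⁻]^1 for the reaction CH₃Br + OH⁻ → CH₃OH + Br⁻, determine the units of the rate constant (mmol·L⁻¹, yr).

(mmol·L⁻¹)⁻¹·yr⁻¹

Step 1: Overall order = 1 + 1 = 2.
Step 2: rate has units mmol·L⁻¹·yr⁻¹; [CH₃Br]^1[OH⁻]^1 has units (mmol·L⁻¹)^2.
Step 3: k = rate/([CH₃Br]^1[OH⁻]^1), so units of k = (mmol·L⁻¹)^(1-2)·yr⁻¹ = (mmol·L⁻¹)⁻¹·yr⁻¹.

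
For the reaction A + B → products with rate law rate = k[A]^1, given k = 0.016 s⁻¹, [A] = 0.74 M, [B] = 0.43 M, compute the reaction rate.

0.01184 M/s

Step 1: The rate law is rate = k[A]^1
Step 2: Note that the rate does not depend on [B] (zero order in B).
Step 3: rate = 0.016 × (0.74)^1 = 0.01184 M/s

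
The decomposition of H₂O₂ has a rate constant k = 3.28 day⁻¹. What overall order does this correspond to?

first order (1)

Step 1: The units of k for an nth-order reaction are (concentration)^(1-n)·(time)⁻¹.
Step 2: Here k has units day⁻¹, so the concentration exponent is 0.
Step 3: 1 - n = 0 ⇒ n = 1. The reaction is first order.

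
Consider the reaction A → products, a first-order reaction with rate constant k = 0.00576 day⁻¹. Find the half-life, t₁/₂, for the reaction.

120.3 day

Step 1: For a first-order reaction, t₁/₂ = ln(2)/k
Step 2: t₁/₂ = ln(2)/0.00576
Step 3: t₁/₂ = 0.6931/0.00576 = 120.3 day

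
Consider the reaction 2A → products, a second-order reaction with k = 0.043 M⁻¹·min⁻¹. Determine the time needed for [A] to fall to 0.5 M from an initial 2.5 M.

37.21 min

Step 1: For second-order: t = (1/[A] - 1/[A]₀)/k
Step 2: t = (1/0.5 - 1/2.5)/0.043
Step 3: t = (2 - 0.4)/0.043
Step 4: t = 1.6/0.043 = 37.21 min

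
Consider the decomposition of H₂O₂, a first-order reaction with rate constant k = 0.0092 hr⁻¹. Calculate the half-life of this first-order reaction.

75.34 hr

Step 1: For a first-order reaction, t₁/₂ = ln(2)/k
Step 2: t₁/₂ = ln(2)/0.0092
Step 3: t₁/₂ = 0.6931/0.0092 = 75.34 hr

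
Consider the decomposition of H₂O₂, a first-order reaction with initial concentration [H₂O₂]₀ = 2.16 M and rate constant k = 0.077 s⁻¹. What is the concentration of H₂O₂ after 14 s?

0.735 M

Step 1: For a first-order reaction: [H₂O₂] = [H₂O₂]₀ × e^(-kt)
Step 2: [H₂O₂] = 2.16 × e^(-0.077 × 14)
Step 3: [H₂O₂] = 2.16 × e^(-1.078)
Step 4: [H₂O₂] = 2.16 × 0.340275 = 0.735 M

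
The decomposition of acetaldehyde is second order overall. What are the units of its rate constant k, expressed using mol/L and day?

(mol/L)⁻¹·day⁻¹

Step 1: For overall order n, rate = k × (concentration)^n.
Step 2: Rate has units mol/L·day⁻¹; concentration term has units (mol/L)^2.
Step 3: k = rate / (concentration)^n, so units of k = (mol/L)^(1-2)·day⁻¹ = (mol/L)⁻¹·day⁻¹.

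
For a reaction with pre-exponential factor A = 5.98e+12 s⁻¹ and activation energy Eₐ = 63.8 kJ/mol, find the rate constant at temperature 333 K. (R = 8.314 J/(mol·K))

5.87e+02 s⁻¹

Step 1: Use the Arrhenius equation: k = A × exp(-Eₐ/RT)
Step 2: Convert Eₐ to J/mol: 63.8 kJ/mol = 63800 J/mol
Step 3: Calculate the exponent: -Eₐ/(RT) = -63800/(8.314 × 333) = -23.04445
Step 4: k = 5.98e+12 × exp(-23.04445)
Step 5: k = 5.98e+12 × 9.81573e-11 = 5.8698e+02 s⁻¹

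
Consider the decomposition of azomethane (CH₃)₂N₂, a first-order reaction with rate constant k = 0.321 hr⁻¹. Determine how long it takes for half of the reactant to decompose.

2.159 hr

Step 1: For a first-order reaction, t₁/₂ = ln(2)/k
Step 2: t₁/₂ = ln(2)/0.321
Step 3: t₁/₂ = 0.6931/0.321 = 2.159 hr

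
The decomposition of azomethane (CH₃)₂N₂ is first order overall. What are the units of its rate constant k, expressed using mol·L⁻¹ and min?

min⁻¹

Step 1: For overall order n, rate = k × (concentration)^n.
Step 2: Rate has units mol·L⁻¹·min⁻¹; concentration term has units (mol·L⁻¹)^1.
Step 3: k = rate / (concentration)^n, so units of k = (mol·L⁻¹)^(1-1)·min⁻¹ = min⁻¹.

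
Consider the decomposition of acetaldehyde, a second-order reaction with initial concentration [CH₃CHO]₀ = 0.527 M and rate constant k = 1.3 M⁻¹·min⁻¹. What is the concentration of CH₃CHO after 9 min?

0.07354 M

Step 1: For a second-order reaction: 1/[CH₃CHO] = 1/[CH₃CHO]₀ + kt
Step 2: 1/[CH₃CHO] = 1/0.527 + 1.3 × 9
Step 3: 1/[CH₃CHO] = 1.898 + 11.7 = 13.6
Step 4: [CH₃CHO] = 1/13.6 = 0.07354 M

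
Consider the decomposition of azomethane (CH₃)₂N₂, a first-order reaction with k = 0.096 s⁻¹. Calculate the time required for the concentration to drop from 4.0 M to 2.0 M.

7.22 s

Step 1: For first-order: t = ln([azomethane]₀/[azomethane])/k
Step 2: t = ln(4.0/2.0)/0.096
Step 3: t = ln(2)/0.096
Step 4: t = 0.6931/0.096 = 7.22 s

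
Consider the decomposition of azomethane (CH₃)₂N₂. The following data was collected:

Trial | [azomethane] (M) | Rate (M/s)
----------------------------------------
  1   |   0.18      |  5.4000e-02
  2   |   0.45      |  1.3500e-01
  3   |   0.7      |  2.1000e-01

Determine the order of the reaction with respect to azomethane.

first order (1)

Step 1: Compare trials to find order n where rate₂/rate₁ = ([azomethane]₂/[azomethane]₁)^n
Step 2: rate₂/rate₁ = 1.3500e-01/5.4000e-02 = 2.5
Step 3: [azomethane]₂/[azomethane]₁ = 0.45/0.18 = 2.5
Step 4: n = ln(2.5)/ln(2.5) = 1.00 ≈ 1
Step 5: The reaction is first order in azomethane.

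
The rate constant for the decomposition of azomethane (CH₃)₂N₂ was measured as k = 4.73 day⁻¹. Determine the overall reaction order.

first order (1)

Step 1: The units of k for an nth-order reaction are (concentration)^(1-n)·(time)⁻¹.
Step 2: Here k has units day⁻¹, so the concentration exponent is 0.
Step 3: 1 - n = 0 ⇒ n = 1. The reaction is first order.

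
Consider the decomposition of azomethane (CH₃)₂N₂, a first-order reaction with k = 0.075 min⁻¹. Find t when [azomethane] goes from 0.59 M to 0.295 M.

9.242 min

Step 1: For first-order: t = ln([azomethane]₀/[azomethane])/k
Step 2: t = ln(0.59/0.295)/0.075
Step 3: t = ln(2)/0.075
Step 4: t = 0.6931/0.075 = 9.242 min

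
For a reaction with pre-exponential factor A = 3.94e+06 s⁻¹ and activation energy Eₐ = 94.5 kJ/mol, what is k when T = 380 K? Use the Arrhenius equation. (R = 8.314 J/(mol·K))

4.03e-07 s⁻¹

Step 1: Use the Arrhenius equation: k = A × exp(-Eₐ/RT)
Step 2: Convert Eₐ to J/mol: 94.5 kJ/mol = 94500 J/mol
Step 3: Calculate the exponent: -Eₐ/(RT) = -94500/(8.314 × 380) = -29.91150
Step 4: k = 3.94e+06 × exp(-29.91150)
Step 5: k = 3.94e+06 × 1.02235e-13 = 4.0281e-07 s⁻¹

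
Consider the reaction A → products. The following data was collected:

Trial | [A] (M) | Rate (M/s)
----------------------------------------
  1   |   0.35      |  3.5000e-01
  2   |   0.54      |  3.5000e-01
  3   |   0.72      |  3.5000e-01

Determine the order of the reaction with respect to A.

zeroth order (0)

Step 1: Compare trials - when concentration changes, rate stays constant.
Step 2: rate₂/rate₁ = 3.5000e-01/3.5000e-01 = 1
Step 3: [A]₂/[A]₁ = 0.54/0.35 = 1.543
Step 4: Since rate ratio ≈ (conc ratio)^0, the reaction is zeroth order.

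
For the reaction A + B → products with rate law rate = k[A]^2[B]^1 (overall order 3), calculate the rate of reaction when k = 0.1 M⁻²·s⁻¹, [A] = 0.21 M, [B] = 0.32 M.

0.001411 M/s

Step 1: The rate law is rate = k[A]^2[B]^1, overall order = 2+1 = 3
Step 2: Substitute values: rate = 0.1 × (0.21)^2 × (0.32)^1
Step 3: rate = 0.1 × 0.0441 × 0.32 = 0.0014112 M/s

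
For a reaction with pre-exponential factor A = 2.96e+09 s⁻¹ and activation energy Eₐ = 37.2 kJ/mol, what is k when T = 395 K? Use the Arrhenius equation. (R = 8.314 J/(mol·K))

3.56e+04 s⁻¹

Step 1: Use the Arrhenius equation: k = A × exp(-Eₐ/RT)
Step 2: Convert Eₐ to J/mol: 37.2 kJ/mol = 37200 J/mol
Step 3: Calculate the exponent: -Eₐ/(RT) = -37200/(8.314 × 395) = -11.32755
Step 4: k = 2.96e+09 × exp(-11.32755)
Step 5: k = 2.96e+09 × 1.20367e-05 = 3.5629e+04 s⁻¹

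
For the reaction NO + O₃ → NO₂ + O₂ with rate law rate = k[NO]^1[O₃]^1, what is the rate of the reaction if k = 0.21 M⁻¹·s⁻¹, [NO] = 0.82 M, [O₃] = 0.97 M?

0.167 M/s

Step 1: The rate law is rate = k[NO]^1[O₃]^1
Step 2: Substitute: rate = 0.21 × (0.82)^1 × (0.97)^1
Step 3: rate = 0.21 × 0.82 × 0.97 = 0.167034 M/s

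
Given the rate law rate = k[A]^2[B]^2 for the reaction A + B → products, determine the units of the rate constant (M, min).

M⁻³·min⁻¹

Step 1: Overall order = 2 + 2 = 4.
Step 2: rate has units M·min⁻¹; [A]^2[B]^2 has units M^4.
Step 3: k = rate/([A]^2[B]^2), so units of k = M^(1-4)·min⁻¹ = M⁻³·min⁻¹.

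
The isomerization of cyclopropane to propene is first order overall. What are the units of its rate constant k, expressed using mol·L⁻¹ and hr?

hr⁻¹

Step 1: For overall order n, rate = k × (concentration)^n.
Step 2: Rate has units mol·L⁻¹·hr⁻¹; concentration term has units (mol·L⁻¹)^1.
Step 3: k = rate / (concentration)^n, so units of k = (mol·L⁻¹)^(1-1)·hr⁻¹ = hr⁻¹.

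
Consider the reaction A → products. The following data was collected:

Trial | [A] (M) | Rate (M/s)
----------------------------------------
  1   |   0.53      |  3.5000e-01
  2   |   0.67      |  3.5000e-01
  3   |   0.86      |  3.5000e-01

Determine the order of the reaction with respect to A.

zeroth order (0)

Step 1: Compare trials - when concentration changes, rate stays constant.
Step 2: rate₂/rate₁ = 3.5000e-01/3.5000e-01 = 1
Step 3: [A]₂/[A]₁ = 0.67/0.53 = 1.264
Step 4: Since rate ratio ≈ (conc ratio)^0, the reaction is zeroth order.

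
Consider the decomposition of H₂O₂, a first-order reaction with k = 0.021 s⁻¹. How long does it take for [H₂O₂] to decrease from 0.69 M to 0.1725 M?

66.01 s

Step 1: For first-order: t = ln([H₂O₂]₀/[H₂O₂])/k
Step 2: t = ln(0.69/0.1725)/0.021
Step 3: t = ln(4)/0.021
Step 4: t = 1.386/0.021 = 66.01 s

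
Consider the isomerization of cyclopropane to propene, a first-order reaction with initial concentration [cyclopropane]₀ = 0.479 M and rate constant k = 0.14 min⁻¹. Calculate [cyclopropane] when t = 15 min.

0.05866 M

Step 1: For a first-order reaction: [cyclopropane] = [cyclopropane]₀ × e^(-kt)
Step 2: [cyclopropane] = 0.479 × e^(-0.14 × 15)
Step 3: [cyclopropane] = 0.479 × e^(-2.1)
Step 4: [cyclopropane] = 0.479 × 0.122456 = 0.05866 M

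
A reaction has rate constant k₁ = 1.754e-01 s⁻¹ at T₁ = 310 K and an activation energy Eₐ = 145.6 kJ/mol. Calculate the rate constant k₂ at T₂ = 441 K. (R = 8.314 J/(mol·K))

3.404e+06 s⁻¹

Step 1: Use the two-temperature Arrhenius form: ln(k₂/k₁) = -Eₐ/R × (1/T₂ - 1/T₁)
Step 2: Convert Eₐ to J/mol: 145.6 kJ/mol = 145600 J/mol
Step 3: 1/T₂ - 1/T₁ = 1/441 - 1/310 = -9.582328e-04 K⁻¹
Step 4: ln(k₂/k₁) = -145600/8.314 × -9.582328e-04 = 16.78118
Step 5: k₂ = k₁ × exp(16.78118) = 1.754e-01 × 1.94077e+07 = 3.404e+06 s⁻¹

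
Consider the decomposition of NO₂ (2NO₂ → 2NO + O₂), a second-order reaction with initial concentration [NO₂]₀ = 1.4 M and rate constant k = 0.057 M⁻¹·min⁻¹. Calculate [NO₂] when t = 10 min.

0.7786 M

Step 1: For a second-order reaction: 1/[NO₂] = 1/[NO₂]₀ + kt
Step 2: 1/[NO₂] = 1/1.4 + 0.057 × 10
Step 3: 1/[NO₂] = 0.7143 + 0.57 = 1.284
Step 4: [NO₂] = 1/1.284 = 0.7786 M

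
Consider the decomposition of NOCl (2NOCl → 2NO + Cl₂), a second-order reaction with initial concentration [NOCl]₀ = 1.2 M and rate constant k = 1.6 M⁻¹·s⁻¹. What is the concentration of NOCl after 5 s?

0.1132 M

Step 1: For a second-order reaction: 1/[NOCl] = 1/[NOCl]₀ + kt
Step 2: 1/[NOCl] = 1/1.2 + 1.6 × 5
Step 3: 1/[NOCl] = 0.8333 + 8 = 8.833
Step 4: [NOCl] = 1/8.833 = 0.1132 M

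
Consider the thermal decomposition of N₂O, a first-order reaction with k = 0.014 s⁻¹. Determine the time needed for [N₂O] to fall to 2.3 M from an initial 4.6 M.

49.51 s

Step 1: For first-order: t = ln([N₂O]₀/[N₂O])/k
Step 2: t = ln(4.6/2.3)/0.014
Step 3: t = ln(2)/0.014
Step 4: t = 0.6931/0.014 = 49.51 s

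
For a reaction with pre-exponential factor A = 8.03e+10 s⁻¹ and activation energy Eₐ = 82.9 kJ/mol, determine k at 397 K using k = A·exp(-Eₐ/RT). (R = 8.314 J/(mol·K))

9.93e-01 s⁻¹

Step 1: Use the Arrhenius equation: k = A × exp(-Eₐ/RT)
Step 2: Convert Eₐ to J/mol: 82.9 kJ/mol = 82900 J/mol
Step 3: Calculate the exponent: -Eₐ/(RT) = -82900/(8.314 × 397) = -25.11620
Step 4: k = 8.03e+10 × exp(-25.11620)
Step 5: k = 8.03e+10 × 1.23644e-11 = 9.9286e-01 s⁻¹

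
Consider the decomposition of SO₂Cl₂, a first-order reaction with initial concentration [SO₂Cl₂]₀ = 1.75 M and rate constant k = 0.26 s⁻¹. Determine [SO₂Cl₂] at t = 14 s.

0.04594 M

Step 1: For a first-order reaction: [SO₂Cl₂] = [SO₂Cl₂]₀ × e^(-kt)
Step 2: [SO₂Cl₂] = 1.75 × e^(-0.26 × 14)
Step 3: [SO₂Cl₂] = 1.75 × e^(-3.64)
Step 4: [SO₂Cl₂] = 1.75 × 0.0262523 = 0.04594 M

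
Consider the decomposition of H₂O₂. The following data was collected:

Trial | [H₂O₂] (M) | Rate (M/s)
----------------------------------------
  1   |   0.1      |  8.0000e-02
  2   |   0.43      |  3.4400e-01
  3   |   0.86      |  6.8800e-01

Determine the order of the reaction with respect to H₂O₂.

first order (1)

Step 1: Compare trials to find order n where rate₂/rate₁ = ([H₂O₂]₂/[H₂O₂]₁)^n
Step 2: rate₂/rate₁ = 3.4400e-01/8.0000e-02 = 4.3
Step 3: [H₂O₂]₂/[H₂O₂]₁ = 0.43/0.1 = 4.3
Step 4: n = ln(4.3)/ln(4.3) = 1.00 ≈ 1
Step 5: The reaction is first order in H₂O₂.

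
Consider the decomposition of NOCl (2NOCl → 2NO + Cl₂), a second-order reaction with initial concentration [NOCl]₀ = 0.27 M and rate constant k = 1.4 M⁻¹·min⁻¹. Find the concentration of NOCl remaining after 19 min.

0.033 M

Step 1: For a second-order reaction: 1/[NOCl] = 1/[NOCl]₀ + kt
Step 2: 1/[NOCl] = 1/0.27 + 1.4 × 19
Step 3: 1/[NOCl] = 3.704 + 26.6 = 30.3
Step 4: [NOCl] = 1/30.3 = 0.033 M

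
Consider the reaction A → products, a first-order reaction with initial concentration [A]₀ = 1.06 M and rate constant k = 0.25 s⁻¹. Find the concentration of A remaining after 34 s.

0.0002157 M

Step 1: For a first-order reaction: [A] = [A]₀ × e^(-kt)
Step 2: [A] = 1.06 × e^(-0.25 × 34)
Step 3: [A] = 1.06 × e^(-8.5)
Step 4: [A] = 1.06 × 0.000203468 = 0.0002157 M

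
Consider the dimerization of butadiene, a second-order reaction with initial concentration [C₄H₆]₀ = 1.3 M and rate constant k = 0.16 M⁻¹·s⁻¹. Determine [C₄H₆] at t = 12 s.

0.3719 M

Step 1: For a second-order reaction: 1/[C₄H₆] = 1/[C₄H₆]₀ + kt
Step 2: 1/[C₄H₆] = 1/1.3 + 0.16 × 12
Step 3: 1/[C₄H₆] = 0.7692 + 1.92 = 2.689
Step 4: [C₄H₆] = 1/2.689 = 0.3719 M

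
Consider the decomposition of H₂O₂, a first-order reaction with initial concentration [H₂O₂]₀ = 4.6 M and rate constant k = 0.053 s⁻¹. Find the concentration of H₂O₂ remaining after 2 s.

4.137 M

Step 1: For a first-order reaction: [H₂O₂] = [H₂O₂]₀ × e^(-kt)
Step 2: [H₂O₂] = 4.6 × e^(-0.053 × 2)
Step 3: [H₂O₂] = 4.6 × e^(-0.106)
Step 4: [H₂O₂] = 4.6 × 0.899425 = 4.137 M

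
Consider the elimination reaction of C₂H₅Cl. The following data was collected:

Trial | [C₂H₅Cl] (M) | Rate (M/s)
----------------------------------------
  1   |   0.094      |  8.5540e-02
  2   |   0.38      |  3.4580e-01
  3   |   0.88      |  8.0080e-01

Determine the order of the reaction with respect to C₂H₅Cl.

first order (1)

Step 1: Compare trials to find order n where rate₂/rate₁ = ([C₂H₅Cl]₂/[C₂H₅Cl]₁)^n
Step 2: rate₂/rate₁ = 3.4580e-01/8.5540e-02 = 4.043
Step 3: [C₂H₅Cl]₂/[C₂H₅Cl]₁ = 0.38/0.094 = 4.043
Step 4: n = ln(4.043)/ln(4.043) = 1.00 ≈ 1
Step 5: The reaction is first order in C₂H₅Cl.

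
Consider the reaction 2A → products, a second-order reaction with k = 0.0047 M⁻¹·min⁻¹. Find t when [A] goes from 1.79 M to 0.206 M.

914 min

Step 1: For second-order: t = (1/[A] - 1/[A]₀)/k
Step 2: t = (1/0.206 - 1/1.79)/0.0047
Step 3: t = (4.854 - 0.5587)/0.0047
Step 4: t = 4.296/0.0047 = 914 min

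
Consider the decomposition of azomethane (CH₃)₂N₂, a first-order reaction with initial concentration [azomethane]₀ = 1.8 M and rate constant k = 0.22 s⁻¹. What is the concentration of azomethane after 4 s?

0.7466 M

Step 1: For a first-order reaction: [azomethane] = [azomethane]₀ × e^(-kt)
Step 2: [azomethane] = 1.8 × e^(-0.22 × 4)
Step 3: [azomethane] = 1.8 × e^(-0.88)
Step 4: [azomethane] = 1.8 × 0.414783 = 0.7466 M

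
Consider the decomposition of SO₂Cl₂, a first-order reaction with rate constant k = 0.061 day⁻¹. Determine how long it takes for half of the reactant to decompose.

11.36 day

Step 1: For a first-order reaction, t₁/₂ = ln(2)/k
Step 2: t₁/₂ = ln(2)/0.061
Step 3: t₁/₂ = 0.6931/0.061 = 11.36 day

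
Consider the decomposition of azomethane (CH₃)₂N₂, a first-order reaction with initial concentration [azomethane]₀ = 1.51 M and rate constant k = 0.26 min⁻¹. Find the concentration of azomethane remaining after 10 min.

0.1122 M

Step 1: For a first-order reaction: [azomethane] = [azomethane]₀ × e^(-kt)
Step 2: [azomethane] = 1.51 × e^(-0.26 × 10)
Step 3: [azomethane] = 1.51 × e^(-2.6)
Step 4: [azomethane] = 1.51 × 0.0742736 = 0.1122 M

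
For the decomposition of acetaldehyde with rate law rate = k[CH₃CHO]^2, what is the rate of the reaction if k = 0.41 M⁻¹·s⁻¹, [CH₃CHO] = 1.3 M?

0.6929 M/s

Step 1: Identify the rate law: rate = k[CH₃CHO]^2
Step 2: Substitute values: rate = 0.41 × (1.3)^2
Step 3: Calculate: rate = 0.41 × 1.69 = 0.6929 M/s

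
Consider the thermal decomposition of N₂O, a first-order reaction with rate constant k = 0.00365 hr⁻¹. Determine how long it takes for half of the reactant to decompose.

189.9 hr

Step 1: For a first-order reaction, t₁/₂ = ln(2)/k
Step 2: t₁/₂ = ln(2)/0.00365
Step 3: t₁/₂ = 0.6931/0.00365 = 189.9 hr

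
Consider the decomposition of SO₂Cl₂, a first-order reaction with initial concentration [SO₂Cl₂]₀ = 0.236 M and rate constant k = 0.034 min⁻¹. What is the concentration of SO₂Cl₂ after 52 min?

0.04028 M

Step 1: For a first-order reaction: [SO₂Cl₂] = [SO₂Cl₂]₀ × e^(-kt)
Step 2: [SO₂Cl₂] = 0.236 × e^(-0.034 × 52)
Step 3: [SO₂Cl₂] = 0.236 × e^(-1.768)
Step 4: [SO₂Cl₂] = 0.236 × 0.170674 = 0.04028 M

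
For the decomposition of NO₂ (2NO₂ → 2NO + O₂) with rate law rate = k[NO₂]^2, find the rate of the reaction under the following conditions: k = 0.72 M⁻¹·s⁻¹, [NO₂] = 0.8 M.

0.4608 M/s

Step 1: Identify the rate law: rate = k[NO₂]^2
Step 2: Substitute values: rate = 0.72 × (0.8)^2
Step 3: Calculate: rate = 0.72 × 0.64 = 0.4608 M/s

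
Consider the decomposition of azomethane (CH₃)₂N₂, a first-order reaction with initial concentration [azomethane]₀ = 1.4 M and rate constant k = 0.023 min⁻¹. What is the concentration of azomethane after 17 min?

0.9469 M

Step 1: For a first-order reaction: [azomethane] = [azomethane]₀ × e^(-kt)
Step 2: [azomethane] = 1.4 × e^(-0.023 × 17)
Step 3: [azomethane] = 1.4 × e^(-0.391)
Step 4: [azomethane] = 1.4 × 0.67638 = 0.9469 M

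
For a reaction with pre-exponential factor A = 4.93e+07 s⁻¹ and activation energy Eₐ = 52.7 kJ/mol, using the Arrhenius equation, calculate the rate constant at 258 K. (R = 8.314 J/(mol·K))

1.05e-03 s⁻¹

Step 1: Use the Arrhenius equation: k = A × exp(-Eₐ/RT)
Step 2: Convert Eₐ to J/mol: 52.7 kJ/mol = 52700 J/mol
Step 3: Calculate the exponent: -Eₐ/(RT) = -52700/(8.314 × 258) = -24.56863
Step 4: k = 4.93e+07 × exp(-24.56863)
Step 5: k = 4.93e+07 × 2.13786e-11 = 1.0540e-03 s⁻¹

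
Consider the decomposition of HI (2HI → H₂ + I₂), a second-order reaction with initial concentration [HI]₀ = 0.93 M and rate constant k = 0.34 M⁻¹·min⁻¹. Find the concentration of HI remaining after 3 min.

0.4773 M

Step 1: For a second-order reaction: 1/[HI] = 1/[HI]₀ + kt
Step 2: 1/[HI] = 1/0.93 + 0.34 × 3
Step 3: 1/[HI] = 1.075 + 1.02 = 2.095
Step 4: [HI] = 1/2.095 = 0.4773 M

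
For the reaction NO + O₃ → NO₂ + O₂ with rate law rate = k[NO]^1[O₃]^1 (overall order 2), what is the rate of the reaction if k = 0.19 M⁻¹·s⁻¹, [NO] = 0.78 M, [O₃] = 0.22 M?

0.0326 M/s

Step 1: The rate law is rate = k[NO]^1[O₃]^1, overall order = 1+1 = 2
Step 2: Substitute values: rate = 0.19 × (0.78)^1 × (0.22)^1
Step 3: rate = 0.19 × 0.78 × 0.22 = 0.032604 M/s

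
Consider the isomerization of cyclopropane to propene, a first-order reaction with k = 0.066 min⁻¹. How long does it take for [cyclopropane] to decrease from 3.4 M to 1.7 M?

10.5 min

Step 1: For first-order: t = ln([cyclopropane]₀/[cyclopropane])/k
Step 2: t = ln(3.4/1.7)/0.066
Step 3: t = ln(2)/0.066
Step 4: t = 0.6931/0.066 = 10.5 min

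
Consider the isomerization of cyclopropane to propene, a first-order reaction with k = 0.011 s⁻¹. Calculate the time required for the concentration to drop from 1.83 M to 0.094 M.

269.9 s

Step 1: For first-order: t = ln([cyclopropane]₀/[cyclopropane])/k
Step 2: t = ln(1.83/0.094)/0.011
Step 3: t = ln(19.47)/0.011
Step 4: t = 2.969/0.011 = 269.9 s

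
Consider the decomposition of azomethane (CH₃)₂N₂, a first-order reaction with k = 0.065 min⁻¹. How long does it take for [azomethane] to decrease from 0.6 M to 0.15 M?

21.33 min

Step 1: For first-order: t = ln([azomethane]₀/[azomethane])/k
Step 2: t = ln(0.6/0.15)/0.065
Step 3: t = ln(4)/0.065
Step 4: t = 1.386/0.065 = 21.33 min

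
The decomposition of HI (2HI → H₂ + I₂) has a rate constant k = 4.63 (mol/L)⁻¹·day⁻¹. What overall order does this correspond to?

second order (2)

Step 1: The units of k for an nth-order reaction are (concentration)^(1-n)·(time)⁻¹.
Step 2: Here k has units (mol/L)⁻¹·day⁻¹, so the concentration exponent is -1.
Step 3: 1 - n = -1 ⇒ n = 2. The reaction is second order.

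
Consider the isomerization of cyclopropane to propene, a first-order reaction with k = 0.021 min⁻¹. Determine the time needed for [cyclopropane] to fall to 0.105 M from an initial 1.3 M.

119.8 min

Step 1: For first-order: t = ln([cyclopropane]₀/[cyclopropane])/k
Step 2: t = ln(1.3/0.105)/0.021
Step 3: t = ln(12.38)/0.021
Step 4: t = 2.516/0.021 = 119.8 min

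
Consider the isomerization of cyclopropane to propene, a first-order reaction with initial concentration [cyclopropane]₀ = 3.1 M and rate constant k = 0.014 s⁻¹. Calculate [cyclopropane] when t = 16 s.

2.478 M

Step 1: For a first-order reaction: [cyclopropane] = [cyclopropane]₀ × e^(-kt)
Step 2: [cyclopropane] = 3.1 × e^(-0.014 × 16)
Step 3: [cyclopropane] = 3.1 × e^(-0.224)
Step 4: [cyclopropane] = 3.1 × 0.799315 = 2.478 M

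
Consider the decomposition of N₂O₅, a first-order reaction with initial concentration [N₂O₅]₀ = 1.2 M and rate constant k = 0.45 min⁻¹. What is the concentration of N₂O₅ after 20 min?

0.0001481 M

Step 1: For a first-order reaction: [N₂O₅] = [N₂O₅]₀ × e^(-kt)
Step 2: [N₂O₅] = 1.2 × e^(-0.45 × 20)
Step 3: [N₂O₅] = 1.2 × e^(-9)
Step 4: [N₂O₅] = 1.2 × 0.00012341 = 0.0001481 M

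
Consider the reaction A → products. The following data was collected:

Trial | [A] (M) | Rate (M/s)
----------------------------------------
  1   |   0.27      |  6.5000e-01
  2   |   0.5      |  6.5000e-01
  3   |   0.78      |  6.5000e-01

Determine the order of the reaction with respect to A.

zeroth order (0)

Step 1: Compare trials - when concentration changes, rate stays constant.
Step 2: rate₂/rate₁ = 6.5000e-01/6.5000e-01 = 1
Step 3: [A]₂/[A]₁ = 0.5/0.27 = 1.852
Step 4: Since rate ratio ≈ (conc ratio)^0, the reaction is zeroth order.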